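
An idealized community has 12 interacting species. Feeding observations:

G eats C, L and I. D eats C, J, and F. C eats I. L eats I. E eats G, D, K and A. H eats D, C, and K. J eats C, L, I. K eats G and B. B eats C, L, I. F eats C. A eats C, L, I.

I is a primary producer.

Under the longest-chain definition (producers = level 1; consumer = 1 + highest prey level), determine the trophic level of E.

Trophic level 5

I is a producer → level 1.
L eats I → level 2.
J eats L (level 2); other prey at levels: I 1, C 2 → level 3.
D eats J (level 3); other prey at levels: C 2, F 3 → level 4.
E eats D (level 4); other prey at levels: A 3, G 3, K 4 → level 5.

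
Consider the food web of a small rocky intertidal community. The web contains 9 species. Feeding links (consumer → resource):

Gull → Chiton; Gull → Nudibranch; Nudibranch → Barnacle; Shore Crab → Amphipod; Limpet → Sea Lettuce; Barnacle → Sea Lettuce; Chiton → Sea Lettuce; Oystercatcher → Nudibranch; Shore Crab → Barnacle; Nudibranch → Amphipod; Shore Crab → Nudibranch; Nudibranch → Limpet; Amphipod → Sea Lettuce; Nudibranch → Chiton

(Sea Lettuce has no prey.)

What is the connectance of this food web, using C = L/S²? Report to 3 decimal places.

C = 0.173

The web has S = 9 species and L = 14 feeding links.
C = L / S² = 14 / 81 = 0.1728 ≈ 0.173.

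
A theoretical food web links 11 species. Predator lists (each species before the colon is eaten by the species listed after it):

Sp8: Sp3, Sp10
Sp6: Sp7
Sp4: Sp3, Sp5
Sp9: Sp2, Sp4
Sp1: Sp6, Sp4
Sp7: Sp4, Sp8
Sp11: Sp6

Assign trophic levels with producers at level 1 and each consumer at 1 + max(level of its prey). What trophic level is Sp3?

Trophic level 5

Sp1 is a producer → level 1.
Sp6 eats Sp1 (level 1); other prey at levels: Sp11 1 → level 2.
Sp7 eats Sp6 → level 3.
Sp4 eats Sp7 (level 3); other prey at levels: Sp1 1, Sp9 1 → level 4.
Sp3 eats Sp4 (level 4); other prey at levels: Sp8 4 → level 5.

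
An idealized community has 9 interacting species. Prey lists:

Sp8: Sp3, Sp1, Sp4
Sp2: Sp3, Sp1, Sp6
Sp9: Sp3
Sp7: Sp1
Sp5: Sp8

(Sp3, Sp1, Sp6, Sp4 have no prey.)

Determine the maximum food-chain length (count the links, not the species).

2 links

One longest chain: Sp3 → Sp8 → Sp5.
It has 3 species and 2 links.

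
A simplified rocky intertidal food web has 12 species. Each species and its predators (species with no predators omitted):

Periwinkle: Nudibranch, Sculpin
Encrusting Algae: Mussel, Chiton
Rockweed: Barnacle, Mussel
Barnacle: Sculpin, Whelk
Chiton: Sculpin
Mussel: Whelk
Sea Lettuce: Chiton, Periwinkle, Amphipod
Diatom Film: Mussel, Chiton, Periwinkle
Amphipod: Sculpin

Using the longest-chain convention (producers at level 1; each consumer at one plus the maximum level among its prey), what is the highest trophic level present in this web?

Producers (level 1): Encrusting Algae, Diatom Film, Rockweed, Sea Lettuce.
Sea Lettuce → Amphipod → Sculpin gives Sculpin level 3.
No species has a prey at level 3, so no species reaches level 4.

3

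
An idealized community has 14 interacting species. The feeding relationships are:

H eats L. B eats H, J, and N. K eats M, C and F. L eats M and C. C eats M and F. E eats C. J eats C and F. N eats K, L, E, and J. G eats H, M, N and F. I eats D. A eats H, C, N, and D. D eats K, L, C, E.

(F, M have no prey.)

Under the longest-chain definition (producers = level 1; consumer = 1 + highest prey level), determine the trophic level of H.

Trophic level 4

F is a producer → level 1.
C eats F (level 1); other prey at levels: M 1 → level 2.
L eats C (level 2); other prey at levels: M 1 → level 3.
H eats L → level 4.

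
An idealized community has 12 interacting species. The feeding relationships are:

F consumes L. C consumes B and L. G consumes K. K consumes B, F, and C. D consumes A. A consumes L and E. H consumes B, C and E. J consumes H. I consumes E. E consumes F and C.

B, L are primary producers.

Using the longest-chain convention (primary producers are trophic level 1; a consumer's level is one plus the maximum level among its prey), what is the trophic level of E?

B is a producer → level 1.
C eats B (level 1); other prey at levels: L 1 → level 2.
E eats C (level 2); other prey at levels: F 2 → level 3.

Trophic level 3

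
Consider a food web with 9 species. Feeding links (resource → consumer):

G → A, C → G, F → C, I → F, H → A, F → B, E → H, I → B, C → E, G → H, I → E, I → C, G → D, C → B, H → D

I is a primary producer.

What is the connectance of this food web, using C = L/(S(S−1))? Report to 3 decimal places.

The web has S = 9 species and L = 15 feeding links.
C = L / (S(S−1)) = 15 / 72 = 0.2083 ≈ 0.208.

C = 0.208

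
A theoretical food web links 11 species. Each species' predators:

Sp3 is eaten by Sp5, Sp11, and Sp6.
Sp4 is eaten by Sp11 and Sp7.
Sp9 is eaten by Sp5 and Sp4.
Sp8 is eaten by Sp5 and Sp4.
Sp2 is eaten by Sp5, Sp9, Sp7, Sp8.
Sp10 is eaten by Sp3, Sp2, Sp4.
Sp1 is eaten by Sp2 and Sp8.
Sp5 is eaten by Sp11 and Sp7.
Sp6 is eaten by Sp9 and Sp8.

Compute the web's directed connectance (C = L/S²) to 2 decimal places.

The web has S = 11 species and L = 22 feeding links.
C = L / S² = 22 / 121 = 0.1818 ≈ 0.18.

C = 0.18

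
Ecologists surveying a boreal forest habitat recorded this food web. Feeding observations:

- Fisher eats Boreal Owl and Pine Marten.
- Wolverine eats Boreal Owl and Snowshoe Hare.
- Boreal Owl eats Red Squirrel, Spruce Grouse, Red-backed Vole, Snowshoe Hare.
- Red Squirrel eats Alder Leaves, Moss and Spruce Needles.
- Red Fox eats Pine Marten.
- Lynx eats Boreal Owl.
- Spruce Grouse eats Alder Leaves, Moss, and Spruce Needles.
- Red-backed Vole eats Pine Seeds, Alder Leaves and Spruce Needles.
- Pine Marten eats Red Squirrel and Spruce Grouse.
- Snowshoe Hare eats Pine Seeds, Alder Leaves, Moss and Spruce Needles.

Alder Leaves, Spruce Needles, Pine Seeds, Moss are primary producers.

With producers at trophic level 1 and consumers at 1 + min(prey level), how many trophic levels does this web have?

4

Producers (level 1): Alder Leaves, Spruce Needles, Pine Seeds, Moss.
Following each consumer down to its lowest-level prey: Alder Leaves → Red-backed Vole → Boreal Owl → Lynx (levels 1 through 4).
All prey of Lynx (Boreal Owl 3) are at level 3 or above, so Lynx is at level 1 + 3 = 4.
Every consumer has at least one prey at level 3 or below, so none exceeds level 4.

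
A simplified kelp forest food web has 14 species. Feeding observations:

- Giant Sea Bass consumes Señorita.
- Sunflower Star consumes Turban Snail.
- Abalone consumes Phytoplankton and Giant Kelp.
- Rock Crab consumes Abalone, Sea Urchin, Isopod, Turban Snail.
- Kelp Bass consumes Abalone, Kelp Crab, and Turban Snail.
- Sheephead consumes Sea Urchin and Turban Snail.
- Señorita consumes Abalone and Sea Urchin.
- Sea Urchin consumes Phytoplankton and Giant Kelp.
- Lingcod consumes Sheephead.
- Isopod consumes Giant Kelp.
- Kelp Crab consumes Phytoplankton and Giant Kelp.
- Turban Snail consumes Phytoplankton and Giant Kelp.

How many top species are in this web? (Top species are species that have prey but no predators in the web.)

5

Top species (has prey, but nothing eats it): Rock Crab, Sunflower Star, Kelp Bass, Giant Sea Bass, Lingcod.
Count: 5.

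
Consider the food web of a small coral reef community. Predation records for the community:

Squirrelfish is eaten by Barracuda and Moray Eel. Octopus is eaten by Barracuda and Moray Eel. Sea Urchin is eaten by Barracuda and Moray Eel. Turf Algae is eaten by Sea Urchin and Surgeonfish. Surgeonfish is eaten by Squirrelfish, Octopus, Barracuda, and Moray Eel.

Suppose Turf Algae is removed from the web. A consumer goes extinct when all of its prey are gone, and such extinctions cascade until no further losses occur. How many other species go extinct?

6

Remove Turf Algae.
Round 1: Sea Urchin (all prey gone), Surgeonfish (all prey gone) → extinct.
Round 2: Octopus (all prey gone), Squirrelfish (all prey gone) → extinct.
Round 3: Barracuda (all prey gone), Moray Eel (all prey gone) → extinct.
No further losses. Total secondary extinctions: 6.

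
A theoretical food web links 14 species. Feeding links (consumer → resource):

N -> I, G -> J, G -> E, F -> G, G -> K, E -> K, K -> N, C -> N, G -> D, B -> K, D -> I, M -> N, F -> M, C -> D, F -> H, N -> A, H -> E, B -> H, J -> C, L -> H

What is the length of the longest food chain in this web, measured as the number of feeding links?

5 links

One longest chain: I → N → K → E → H → B.
It has 6 species and 5 links.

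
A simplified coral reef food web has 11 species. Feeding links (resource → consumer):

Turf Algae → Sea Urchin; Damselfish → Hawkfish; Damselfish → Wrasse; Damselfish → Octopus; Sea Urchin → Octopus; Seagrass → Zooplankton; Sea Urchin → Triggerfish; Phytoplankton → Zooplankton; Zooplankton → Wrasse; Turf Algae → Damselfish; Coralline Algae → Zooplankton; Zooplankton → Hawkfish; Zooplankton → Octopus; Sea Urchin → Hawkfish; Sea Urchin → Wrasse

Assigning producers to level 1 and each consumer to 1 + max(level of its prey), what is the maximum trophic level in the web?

3

Producers (level 1): Phytoplankton, Coralline Algae, Seagrass, Turf Algae.
Turf Algae → Sea Urchin → Hawkfish gives Hawkfish level 3.
No species has a prey at level 3, so no species reaches level 4.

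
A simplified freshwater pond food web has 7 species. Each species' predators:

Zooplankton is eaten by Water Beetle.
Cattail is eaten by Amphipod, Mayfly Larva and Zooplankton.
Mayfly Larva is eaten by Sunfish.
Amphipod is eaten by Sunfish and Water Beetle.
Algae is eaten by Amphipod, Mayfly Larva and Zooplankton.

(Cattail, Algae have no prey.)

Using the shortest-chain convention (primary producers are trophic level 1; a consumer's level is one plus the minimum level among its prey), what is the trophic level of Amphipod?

Trophic level 2

Cattail is a producer → level 1.
Amphipod eats Cattail → level 2.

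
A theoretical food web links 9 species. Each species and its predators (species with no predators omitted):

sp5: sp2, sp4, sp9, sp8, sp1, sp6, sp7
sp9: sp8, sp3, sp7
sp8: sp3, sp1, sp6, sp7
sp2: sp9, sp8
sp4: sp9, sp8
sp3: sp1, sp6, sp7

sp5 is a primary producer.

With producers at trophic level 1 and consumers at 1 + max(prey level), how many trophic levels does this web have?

Producers (level 1): sp5.
sp5 → sp2 → sp9 → sp8 → sp3 → sp1 gives sp1 level 6.
No species has a prey at level 6, so no species reaches level 7.

6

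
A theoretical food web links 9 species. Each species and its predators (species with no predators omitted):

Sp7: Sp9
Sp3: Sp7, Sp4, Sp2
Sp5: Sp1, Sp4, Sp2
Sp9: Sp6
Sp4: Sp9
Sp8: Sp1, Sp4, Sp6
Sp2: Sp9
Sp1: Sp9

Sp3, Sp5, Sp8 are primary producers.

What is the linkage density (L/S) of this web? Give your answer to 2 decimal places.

L/S = 1.56

There are L = 14 links among S = 9 species.
L/S = 14/9 = 1.5556 ≈ 1.56.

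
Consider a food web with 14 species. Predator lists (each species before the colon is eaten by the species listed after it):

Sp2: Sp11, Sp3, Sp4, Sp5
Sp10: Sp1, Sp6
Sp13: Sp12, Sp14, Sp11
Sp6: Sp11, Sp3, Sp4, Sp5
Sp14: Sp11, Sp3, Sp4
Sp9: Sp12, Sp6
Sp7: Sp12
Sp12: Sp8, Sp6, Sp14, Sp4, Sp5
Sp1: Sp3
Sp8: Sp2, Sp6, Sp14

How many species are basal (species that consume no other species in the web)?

Basal species (no prey listed): Sp7, Sp10, Sp13, Sp9.
Count: 4.

4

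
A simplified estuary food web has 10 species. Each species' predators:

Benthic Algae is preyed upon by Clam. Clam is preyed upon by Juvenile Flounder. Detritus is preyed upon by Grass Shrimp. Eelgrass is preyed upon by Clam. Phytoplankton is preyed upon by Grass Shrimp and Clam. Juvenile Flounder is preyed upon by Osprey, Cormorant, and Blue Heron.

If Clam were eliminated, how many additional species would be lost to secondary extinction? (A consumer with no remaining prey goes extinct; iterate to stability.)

Remove Clam.
Round 1: Juvenile Flounder (all prey gone) → extinct.
Round 2: Osprey (all prey gone), Cormorant (all prey gone), Blue Heron (all prey gone) → extinct.
No further losses. Total secondary extinctions: 4.

4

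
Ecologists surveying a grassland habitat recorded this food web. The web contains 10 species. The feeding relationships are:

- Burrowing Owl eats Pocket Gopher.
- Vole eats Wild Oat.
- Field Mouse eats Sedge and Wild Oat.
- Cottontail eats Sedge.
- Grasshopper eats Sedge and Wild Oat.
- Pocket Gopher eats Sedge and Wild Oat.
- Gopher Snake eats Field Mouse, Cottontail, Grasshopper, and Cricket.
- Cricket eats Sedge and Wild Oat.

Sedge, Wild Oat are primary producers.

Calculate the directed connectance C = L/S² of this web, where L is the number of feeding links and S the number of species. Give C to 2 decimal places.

C = 0.15

The web has S = 10 species and L = 15 feeding links.
C = L / S² = 15 / 100 = 0.1500 ≈ 0.15.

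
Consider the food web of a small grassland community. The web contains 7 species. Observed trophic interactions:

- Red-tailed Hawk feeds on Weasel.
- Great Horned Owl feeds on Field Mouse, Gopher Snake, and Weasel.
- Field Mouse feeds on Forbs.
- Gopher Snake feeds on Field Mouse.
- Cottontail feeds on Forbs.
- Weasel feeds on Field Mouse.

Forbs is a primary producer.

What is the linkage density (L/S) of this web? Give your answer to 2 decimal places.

L/S = 1.14

There are L = 8 links among S = 7 species.
L/S = 8/7 = 1.1429 ≈ 1.14.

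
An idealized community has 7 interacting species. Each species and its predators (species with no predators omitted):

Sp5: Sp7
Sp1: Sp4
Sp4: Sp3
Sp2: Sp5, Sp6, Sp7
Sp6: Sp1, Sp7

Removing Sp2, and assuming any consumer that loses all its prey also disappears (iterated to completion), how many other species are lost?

Remove Sp2.
Round 1: Sp5 (all prey gone), Sp6 (all prey gone) → extinct.
Round 2: Sp1 (all prey gone), Sp7 (all prey gone) → extinct.
Round 3: Sp4 (all prey gone) → extinct.
Round 4: Sp3 (all prey gone) → extinct.
No further losses. Total secondary extinctions: 6.

6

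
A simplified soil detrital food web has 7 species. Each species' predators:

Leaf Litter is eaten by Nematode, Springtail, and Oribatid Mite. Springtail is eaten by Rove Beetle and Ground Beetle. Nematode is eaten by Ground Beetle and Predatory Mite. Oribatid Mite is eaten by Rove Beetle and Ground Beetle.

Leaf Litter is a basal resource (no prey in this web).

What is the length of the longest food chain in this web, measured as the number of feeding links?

2 links

One longest chain: Leaf Litter → Springtail → Rove Beetle.
It has 3 species and 2 links.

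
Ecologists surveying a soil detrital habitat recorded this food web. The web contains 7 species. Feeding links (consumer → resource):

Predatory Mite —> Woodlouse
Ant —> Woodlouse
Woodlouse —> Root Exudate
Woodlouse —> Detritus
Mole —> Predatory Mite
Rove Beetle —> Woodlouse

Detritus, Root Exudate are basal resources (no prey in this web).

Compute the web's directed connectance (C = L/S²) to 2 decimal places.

The web has S = 7 species and L = 6 feeding links.
C = L / S² = 6 / 49 = 0.1224 ≈ 0.12.

C = 0.12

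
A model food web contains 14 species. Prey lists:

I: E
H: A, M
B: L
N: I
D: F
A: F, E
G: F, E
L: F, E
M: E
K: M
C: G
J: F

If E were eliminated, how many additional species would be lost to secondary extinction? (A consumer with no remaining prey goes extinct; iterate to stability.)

Remove E.
Round 1: I (all prey gone), M (all prey gone) → extinct.
Round 2: K (all prey gone), N (all prey gone) → extinct.
No further losses. Total secondary extinctions: 4.

4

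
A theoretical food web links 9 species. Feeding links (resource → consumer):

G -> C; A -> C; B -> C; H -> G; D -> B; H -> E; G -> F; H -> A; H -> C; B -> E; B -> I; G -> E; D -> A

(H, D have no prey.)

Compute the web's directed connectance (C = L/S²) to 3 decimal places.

The web has S = 9 species and L = 13 feeding links.
C = L / S² = 13 / 81 = 0.1605 ≈ 0.160.

C = 0.160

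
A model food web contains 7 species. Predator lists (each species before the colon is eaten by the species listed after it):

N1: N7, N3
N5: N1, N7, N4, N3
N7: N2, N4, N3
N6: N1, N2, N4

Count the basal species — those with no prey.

Basal species (no prey listed): N5, N6.
Count: 2.

2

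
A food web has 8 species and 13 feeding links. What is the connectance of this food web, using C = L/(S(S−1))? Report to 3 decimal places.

The web has S = 8 species and L = 13 feeding links.
C = L / (S(S−1)) = 13 / 56 = 0.2321 ≈ 0.232.

C = 0.232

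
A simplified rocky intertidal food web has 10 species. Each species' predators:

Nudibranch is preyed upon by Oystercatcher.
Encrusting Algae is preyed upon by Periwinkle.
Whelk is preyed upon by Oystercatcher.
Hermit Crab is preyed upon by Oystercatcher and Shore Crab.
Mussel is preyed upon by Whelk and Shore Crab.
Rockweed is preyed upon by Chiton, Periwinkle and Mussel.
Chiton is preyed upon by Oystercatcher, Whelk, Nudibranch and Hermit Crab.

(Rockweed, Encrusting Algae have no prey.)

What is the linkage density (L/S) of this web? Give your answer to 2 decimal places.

There are L = 14 links among S = 10 species.
L/S = 14/10 = 1.4000 ≈ 1.40.

L/S = 1.40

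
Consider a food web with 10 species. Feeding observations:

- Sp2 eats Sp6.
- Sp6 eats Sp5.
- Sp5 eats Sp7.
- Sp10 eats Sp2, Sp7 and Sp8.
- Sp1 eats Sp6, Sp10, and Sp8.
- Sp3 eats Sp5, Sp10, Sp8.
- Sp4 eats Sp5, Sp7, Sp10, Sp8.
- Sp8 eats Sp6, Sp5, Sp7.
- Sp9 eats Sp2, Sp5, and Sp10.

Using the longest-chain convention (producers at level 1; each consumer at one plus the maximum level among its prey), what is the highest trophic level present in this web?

6

Producers (level 1): Sp7.
Sp7 → Sp5 → Sp6 → Sp2 → Sp10 → Sp9 gives Sp9 level 6.
No species has a prey at level 6, so no species reaches level 7.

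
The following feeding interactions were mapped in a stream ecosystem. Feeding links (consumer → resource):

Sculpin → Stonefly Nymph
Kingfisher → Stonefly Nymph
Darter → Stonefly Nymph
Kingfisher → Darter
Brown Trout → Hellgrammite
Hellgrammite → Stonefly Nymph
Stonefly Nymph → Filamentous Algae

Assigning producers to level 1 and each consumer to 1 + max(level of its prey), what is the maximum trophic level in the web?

4

Producers (level 1): Filamentous Algae.
Filamentous Algae → Stonefly Nymph → Hellgrammite → Brown Trout gives Brown Trout level 4.
No species has a prey at level 4, so no species reaches level 5.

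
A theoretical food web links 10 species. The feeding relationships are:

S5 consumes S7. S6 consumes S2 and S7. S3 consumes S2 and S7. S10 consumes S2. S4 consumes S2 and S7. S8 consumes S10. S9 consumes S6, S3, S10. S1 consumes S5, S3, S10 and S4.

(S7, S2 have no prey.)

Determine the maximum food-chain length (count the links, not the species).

One longest chain: S2 → S10 → S8.
It has 3 species and 2 links.

2 links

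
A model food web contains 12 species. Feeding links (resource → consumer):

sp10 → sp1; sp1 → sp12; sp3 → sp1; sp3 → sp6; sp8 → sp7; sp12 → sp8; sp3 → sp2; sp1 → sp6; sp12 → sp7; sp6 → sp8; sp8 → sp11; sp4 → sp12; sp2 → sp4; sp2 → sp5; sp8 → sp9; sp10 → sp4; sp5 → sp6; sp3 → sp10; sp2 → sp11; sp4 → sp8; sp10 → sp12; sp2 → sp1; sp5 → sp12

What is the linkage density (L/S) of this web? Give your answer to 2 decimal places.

L/S = 1.92

There are L = 23 links among S = 12 species.
L/S = 23/12 = 1.9167 ≈ 1.92.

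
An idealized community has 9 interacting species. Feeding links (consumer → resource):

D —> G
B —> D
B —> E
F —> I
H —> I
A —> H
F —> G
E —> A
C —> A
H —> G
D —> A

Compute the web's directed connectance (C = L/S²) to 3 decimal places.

C = 0.136

The web has S = 9 species and L = 11 feeding links.
C = L / S² = 11 / 81 = 0.1358 ≈ 0.136.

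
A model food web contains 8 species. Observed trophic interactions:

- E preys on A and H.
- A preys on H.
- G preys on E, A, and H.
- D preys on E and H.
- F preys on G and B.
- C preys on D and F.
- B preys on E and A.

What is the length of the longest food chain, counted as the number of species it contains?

6 species

One longest chain: H → A → E → B → F → C.
It has 6 species and 5 links.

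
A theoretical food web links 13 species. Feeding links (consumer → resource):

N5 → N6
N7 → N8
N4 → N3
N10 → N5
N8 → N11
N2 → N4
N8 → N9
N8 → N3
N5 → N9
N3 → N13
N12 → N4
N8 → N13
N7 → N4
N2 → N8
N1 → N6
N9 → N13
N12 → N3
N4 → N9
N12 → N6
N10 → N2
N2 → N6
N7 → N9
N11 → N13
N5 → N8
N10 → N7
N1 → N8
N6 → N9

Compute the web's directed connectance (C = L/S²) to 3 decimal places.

The web has S = 13 species and L = 27 feeding links.
C = L / S² = 27 / 169 = 0.1598 ≈ 0.160.

C = 0.160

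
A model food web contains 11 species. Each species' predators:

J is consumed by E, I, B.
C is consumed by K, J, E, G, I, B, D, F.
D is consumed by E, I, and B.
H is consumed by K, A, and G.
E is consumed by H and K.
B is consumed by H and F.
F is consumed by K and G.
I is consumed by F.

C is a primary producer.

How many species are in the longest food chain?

One longest chain: C → J → B → F → G.
It has 5 species and 4 links.

5 species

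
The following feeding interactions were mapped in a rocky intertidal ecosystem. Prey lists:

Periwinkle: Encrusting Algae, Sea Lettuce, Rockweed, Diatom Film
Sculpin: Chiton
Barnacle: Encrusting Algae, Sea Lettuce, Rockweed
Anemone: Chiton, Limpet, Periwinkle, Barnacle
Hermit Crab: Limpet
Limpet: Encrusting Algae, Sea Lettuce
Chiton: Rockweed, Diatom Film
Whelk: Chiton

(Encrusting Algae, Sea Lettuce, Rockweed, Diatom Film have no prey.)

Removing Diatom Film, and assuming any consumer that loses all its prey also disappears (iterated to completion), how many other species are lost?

0

Remove Diatom Film.
Every predator of it retains at least one other prey: Chiton still has Rockweed; Periwinkle still has Encrusting Algae, Sea Lettuce, Rockweed.
No consumer loses all prey, so no secondary extinctions occur.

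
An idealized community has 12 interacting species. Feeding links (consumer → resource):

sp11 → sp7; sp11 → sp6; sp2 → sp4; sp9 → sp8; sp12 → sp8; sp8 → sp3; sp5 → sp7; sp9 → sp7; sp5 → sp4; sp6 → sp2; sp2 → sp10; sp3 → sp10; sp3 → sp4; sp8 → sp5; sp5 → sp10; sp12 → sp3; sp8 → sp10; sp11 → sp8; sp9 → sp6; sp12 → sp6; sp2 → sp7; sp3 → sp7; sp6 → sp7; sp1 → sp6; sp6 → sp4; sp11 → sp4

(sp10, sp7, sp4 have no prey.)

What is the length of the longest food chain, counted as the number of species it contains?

4 species

One longest chain: sp10 → sp2 → sp6 → sp12.
It has 4 species and 3 links.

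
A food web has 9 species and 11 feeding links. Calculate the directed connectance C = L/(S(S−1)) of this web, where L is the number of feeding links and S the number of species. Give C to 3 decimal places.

C = 0.153

The web has S = 9 species and L = 11 feeding links.
C = L / (S(S−1)) = 11 / 72 = 0.1528 ≈ 0.153.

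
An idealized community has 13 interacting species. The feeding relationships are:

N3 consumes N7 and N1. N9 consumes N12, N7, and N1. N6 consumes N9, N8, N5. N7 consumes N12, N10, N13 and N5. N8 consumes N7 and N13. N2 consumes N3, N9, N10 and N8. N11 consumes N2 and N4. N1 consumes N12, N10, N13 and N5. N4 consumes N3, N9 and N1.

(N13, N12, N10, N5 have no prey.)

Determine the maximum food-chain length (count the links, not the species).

One longest chain: N13 → N1 → N3 → N2 → N11.
It has 5 species and 4 links.

4 links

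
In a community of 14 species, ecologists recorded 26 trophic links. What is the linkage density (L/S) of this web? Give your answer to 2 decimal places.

There are L = 26 links among S = 14 species.
L/S = 26/14 = 1.8571 ≈ 1.86.

L/S = 1.86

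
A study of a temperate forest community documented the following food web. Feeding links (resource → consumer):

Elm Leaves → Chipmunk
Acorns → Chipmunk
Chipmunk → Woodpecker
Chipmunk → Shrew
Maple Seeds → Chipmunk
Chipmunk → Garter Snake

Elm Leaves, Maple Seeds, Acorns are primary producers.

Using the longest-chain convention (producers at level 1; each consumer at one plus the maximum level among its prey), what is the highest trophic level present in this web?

3

Producers (level 1): Elm Leaves, Maple Seeds, Acorns.
Elm Leaves → Chipmunk → Woodpecker gives Woodpecker level 3.
No species has a prey at level 3, so no species reaches level 4.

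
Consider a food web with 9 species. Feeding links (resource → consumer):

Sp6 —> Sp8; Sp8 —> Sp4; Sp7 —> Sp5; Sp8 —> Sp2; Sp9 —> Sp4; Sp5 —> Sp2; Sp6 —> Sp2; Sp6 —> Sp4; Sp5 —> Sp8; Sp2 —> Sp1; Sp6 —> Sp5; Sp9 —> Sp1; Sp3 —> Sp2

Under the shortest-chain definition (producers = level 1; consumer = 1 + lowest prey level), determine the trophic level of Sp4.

Trophic level 2

Sp6 is a producer → level 1.
Sp4 eats Sp6 → level 2.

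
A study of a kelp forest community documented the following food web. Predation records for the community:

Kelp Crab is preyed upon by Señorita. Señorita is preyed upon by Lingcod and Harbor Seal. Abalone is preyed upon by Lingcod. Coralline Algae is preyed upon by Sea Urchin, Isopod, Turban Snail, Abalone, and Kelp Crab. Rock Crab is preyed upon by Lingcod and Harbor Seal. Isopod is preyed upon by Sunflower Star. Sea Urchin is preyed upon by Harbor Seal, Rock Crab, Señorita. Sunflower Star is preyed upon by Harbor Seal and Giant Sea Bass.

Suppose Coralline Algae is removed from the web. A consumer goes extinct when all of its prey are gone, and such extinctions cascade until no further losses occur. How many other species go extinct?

Remove Coralline Algae.
Round 1: Abalone (all prey gone), Sea Urchin (all prey gone), Isopod (all prey gone), Kelp Crab (all prey gone), Turban Snail (all prey gone) → extinct.
Round 2: Señorita (all prey gone), Rock Crab (all prey gone), Sunflower Star (all prey gone) → extinct.
Round 3: Harbor Seal (all prey gone), Giant Sea Bass (all prey gone), Lingcod (all prey gone) → extinct.
No further losses. Total secondary extinctions: 11.

11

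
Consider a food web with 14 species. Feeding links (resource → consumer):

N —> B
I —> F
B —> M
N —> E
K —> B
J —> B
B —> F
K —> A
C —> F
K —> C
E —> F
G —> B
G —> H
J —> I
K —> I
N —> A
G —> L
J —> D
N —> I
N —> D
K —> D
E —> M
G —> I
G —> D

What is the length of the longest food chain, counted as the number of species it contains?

One longest chain: K → B → M.
It has 3 species and 2 links.

3 species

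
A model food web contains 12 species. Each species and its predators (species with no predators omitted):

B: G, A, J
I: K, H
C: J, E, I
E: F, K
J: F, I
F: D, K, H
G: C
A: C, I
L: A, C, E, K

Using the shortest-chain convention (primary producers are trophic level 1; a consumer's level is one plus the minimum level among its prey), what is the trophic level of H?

Trophic level 4

B is a producer → level 1.
A eats B → level 2.
I eats A → level 3.
H eats I → level 4.
No prey of H is below level 3, so 4 is the minimum.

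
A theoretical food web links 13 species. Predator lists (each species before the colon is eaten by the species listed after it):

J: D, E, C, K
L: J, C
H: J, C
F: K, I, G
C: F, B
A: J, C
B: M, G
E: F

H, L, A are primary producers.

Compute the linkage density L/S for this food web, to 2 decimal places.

There are L = 18 links among S = 13 species.
L/S = 18/13 = 1.3846 ≈ 1.38.

L/S = 1.38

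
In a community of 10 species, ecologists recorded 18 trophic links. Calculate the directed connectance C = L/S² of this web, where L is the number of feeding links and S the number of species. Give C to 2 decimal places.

The web has S = 10 species and L = 18 feeding links.
C = L / S² = 18 / 100 = 0.1800 ≈ 0.18.

C = 0.18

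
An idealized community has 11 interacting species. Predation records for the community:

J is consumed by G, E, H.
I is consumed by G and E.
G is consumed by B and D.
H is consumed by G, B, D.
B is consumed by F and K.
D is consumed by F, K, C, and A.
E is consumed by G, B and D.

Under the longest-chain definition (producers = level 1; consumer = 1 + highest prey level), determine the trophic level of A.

Trophic level 5

I is a producer → level 1.
E eats I (level 1); other prey at levels: J 1 → level 2.
G eats E (level 2); other prey at levels: I 1, J 1, H 2 → level 3.
D eats G (level 3); other prey at levels: E 2, H 2 → level 4.
A eats D → level 5.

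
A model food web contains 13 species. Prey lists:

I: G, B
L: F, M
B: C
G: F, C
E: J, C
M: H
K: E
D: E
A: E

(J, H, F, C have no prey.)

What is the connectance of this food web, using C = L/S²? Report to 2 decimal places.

C = 0.08

The web has S = 13 species and L = 13 feeding links.
C = L / S² = 13 / 169 = 0.0769 ≈ 0.08.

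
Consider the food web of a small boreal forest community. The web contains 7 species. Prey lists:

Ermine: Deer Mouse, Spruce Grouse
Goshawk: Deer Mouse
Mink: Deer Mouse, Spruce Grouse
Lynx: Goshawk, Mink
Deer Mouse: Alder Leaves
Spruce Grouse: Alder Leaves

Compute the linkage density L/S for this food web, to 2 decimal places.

L/S = 1.29

There are L = 9 links among S = 7 species.
L/S = 9/7 = 1.2857 ≈ 1.29.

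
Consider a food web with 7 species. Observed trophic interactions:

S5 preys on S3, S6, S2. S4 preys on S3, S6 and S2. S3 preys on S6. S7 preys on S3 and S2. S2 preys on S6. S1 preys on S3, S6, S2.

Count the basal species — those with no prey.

1

Basal species (no prey listed): S6.
Count: 1.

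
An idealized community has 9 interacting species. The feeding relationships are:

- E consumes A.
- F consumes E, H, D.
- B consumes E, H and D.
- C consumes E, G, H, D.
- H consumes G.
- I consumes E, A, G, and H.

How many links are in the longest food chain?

2 links

One longest chain: A → E → F.
It has 3 species and 2 links.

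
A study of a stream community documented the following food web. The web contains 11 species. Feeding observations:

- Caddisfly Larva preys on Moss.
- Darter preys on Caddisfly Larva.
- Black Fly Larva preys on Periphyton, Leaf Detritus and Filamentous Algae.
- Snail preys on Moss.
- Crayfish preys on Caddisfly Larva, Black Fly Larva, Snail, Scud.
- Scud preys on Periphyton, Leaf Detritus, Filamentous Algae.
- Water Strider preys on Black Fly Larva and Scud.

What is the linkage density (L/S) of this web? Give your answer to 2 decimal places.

There are L = 15 links among S = 11 species.
L/S = 15/11 = 1.3636 ≈ 1.36.

L/S = 1.36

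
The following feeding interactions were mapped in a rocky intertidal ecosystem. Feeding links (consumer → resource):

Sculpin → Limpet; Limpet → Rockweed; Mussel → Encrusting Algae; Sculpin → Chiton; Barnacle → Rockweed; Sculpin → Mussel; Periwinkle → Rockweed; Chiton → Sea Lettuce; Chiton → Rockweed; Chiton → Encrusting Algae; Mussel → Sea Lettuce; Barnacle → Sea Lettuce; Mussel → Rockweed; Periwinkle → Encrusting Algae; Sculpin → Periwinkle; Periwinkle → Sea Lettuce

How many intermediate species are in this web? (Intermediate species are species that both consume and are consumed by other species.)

Intermediate species (has both prey and predators): Mussel, Chiton, Periwinkle, Limpet.
Count: 4.

4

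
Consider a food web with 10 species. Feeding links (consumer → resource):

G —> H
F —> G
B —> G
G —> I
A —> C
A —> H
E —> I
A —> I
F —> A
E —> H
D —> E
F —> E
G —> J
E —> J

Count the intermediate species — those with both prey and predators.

3

Intermediate species (has both prey and predators): G, A, E.
Count: 3.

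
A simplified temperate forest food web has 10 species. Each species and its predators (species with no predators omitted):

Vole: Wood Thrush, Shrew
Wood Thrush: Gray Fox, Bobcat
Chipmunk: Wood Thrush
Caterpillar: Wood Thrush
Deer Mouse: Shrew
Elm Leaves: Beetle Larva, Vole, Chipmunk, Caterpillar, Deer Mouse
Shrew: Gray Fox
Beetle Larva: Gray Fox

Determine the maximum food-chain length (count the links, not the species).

One longest chain: Elm Leaves → Vole → Wood Thrush → Gray Fox.
It has 4 species and 3 links.

3 links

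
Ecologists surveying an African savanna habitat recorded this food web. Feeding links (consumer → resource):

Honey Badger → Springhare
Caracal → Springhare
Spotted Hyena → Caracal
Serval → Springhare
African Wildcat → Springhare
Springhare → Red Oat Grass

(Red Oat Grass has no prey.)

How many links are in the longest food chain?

3 links

One longest chain: Red Oat Grass → Springhare → Caracal → Spotted Hyena.
It has 4 species and 3 links.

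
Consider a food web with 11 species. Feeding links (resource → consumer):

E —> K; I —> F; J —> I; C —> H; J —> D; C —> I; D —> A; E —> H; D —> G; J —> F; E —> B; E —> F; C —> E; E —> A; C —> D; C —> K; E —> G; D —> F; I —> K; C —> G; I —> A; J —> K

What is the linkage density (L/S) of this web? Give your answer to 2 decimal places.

There are L = 22 links among S = 11 species.
L/S = 22/11 = 2.0000 ≈ 2.00.

L/S = 2.00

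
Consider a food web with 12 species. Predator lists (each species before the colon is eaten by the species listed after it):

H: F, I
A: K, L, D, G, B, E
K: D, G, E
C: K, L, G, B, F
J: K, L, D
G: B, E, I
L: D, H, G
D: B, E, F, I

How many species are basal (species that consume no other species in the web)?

Basal species (no prey listed): C, J, A.
Count: 3.

3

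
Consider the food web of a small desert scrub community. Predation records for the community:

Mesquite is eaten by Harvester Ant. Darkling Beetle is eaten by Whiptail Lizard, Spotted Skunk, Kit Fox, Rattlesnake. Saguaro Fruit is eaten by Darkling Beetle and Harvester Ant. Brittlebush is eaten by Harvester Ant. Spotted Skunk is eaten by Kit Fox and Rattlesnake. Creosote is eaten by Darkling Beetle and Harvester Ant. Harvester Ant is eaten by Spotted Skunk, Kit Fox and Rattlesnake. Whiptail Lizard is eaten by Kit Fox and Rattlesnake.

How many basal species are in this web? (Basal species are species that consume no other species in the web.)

Basal species (no prey listed): Saguaro Fruit, Creosote, Mesquite, Brittlebush.
Count: 4.

4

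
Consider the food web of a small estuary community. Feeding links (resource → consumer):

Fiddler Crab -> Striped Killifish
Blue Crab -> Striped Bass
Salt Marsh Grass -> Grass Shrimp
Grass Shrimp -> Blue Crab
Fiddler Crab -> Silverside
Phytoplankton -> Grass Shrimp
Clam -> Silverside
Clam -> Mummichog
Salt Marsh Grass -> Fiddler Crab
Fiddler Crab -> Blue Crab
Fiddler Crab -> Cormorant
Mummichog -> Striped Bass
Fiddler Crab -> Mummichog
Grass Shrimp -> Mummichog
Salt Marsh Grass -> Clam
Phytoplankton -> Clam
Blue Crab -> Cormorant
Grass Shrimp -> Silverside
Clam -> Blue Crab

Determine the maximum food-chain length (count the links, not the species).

One longest chain: Phytoplankton → Clam → Blue Crab → Cormorant.
It has 4 species and 3 links.

3 links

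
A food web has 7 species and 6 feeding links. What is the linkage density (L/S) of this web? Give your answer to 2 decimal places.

L/S = 0.86

There are L = 6 links among S = 7 species.
L/S = 6/7 = 0.8571 ≈ 0.86.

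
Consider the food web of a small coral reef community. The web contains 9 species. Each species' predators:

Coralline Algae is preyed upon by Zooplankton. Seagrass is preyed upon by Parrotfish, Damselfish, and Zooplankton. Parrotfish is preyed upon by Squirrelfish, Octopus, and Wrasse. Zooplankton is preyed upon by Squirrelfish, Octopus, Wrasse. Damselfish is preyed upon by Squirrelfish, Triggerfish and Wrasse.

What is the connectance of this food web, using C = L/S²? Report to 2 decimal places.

C = 0.16

The web has S = 9 species and L = 13 feeding links.
C = L / S² = 13 / 81 = 0.1605 ≈ 0.16.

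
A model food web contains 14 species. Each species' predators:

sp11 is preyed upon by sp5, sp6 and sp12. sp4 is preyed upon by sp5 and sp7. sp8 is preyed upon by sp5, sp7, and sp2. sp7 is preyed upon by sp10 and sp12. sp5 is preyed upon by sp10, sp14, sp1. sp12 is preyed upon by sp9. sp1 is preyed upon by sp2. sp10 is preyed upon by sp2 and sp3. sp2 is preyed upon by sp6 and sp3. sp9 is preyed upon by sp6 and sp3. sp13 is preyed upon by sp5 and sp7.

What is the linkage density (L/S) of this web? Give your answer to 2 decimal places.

L/S = 1.64

There are L = 23 links among S = 14 species.
L/S = 23/14 = 1.6429 ≈ 1.64.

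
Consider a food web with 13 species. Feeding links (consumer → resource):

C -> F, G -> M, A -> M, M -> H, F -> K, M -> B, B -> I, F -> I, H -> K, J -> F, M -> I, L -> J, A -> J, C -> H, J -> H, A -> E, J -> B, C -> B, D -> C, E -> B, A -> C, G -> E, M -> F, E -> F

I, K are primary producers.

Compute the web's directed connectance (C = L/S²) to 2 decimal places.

C = 0.14

The web has S = 13 species and L = 24 feeding links.
C = L / S² = 24 / 169 = 0.1420 ≈ 0.14.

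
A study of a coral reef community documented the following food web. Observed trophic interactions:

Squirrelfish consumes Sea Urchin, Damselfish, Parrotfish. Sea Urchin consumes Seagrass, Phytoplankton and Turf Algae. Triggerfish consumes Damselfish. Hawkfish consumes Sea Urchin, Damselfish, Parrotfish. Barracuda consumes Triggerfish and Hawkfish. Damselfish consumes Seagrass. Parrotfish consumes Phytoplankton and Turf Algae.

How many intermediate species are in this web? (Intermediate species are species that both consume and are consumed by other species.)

5

Intermediate species (has both prey and predators): Parrotfish, Sea Urchin, Damselfish, Hawkfish, Triggerfish.
Count: 5.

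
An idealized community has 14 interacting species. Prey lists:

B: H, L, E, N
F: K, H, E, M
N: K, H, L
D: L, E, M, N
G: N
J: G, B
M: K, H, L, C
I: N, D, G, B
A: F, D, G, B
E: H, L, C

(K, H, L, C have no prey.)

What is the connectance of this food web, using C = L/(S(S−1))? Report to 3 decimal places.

The web has S = 14 species and L = 33 feeding links.
C = L / (S(S−1)) = 33 / 182 = 0.1813 ≈ 0.181.

C = 0.181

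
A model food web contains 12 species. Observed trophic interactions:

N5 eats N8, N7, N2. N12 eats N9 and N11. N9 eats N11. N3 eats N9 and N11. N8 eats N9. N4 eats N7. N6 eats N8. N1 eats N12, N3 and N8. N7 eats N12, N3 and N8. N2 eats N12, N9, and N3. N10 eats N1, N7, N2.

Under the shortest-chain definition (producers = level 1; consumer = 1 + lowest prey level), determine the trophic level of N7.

Trophic level 3

N11 is a producer → level 1.
N12 eats N11 → level 2.
N7 eats N12 → level 3.
No prey of N7 is below level 2, so 3 is the minimum.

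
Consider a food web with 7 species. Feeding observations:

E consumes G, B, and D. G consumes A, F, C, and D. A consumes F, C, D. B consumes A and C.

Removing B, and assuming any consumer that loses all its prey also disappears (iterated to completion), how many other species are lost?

0

Remove B.
Every predator of it retains at least one other prey: E still has D, G.
No consumer loses all prey, so no secondary extinctions occur.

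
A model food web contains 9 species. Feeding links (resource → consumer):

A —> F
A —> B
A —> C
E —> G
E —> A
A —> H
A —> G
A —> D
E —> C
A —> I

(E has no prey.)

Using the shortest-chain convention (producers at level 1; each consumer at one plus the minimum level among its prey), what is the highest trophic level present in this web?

3

Producers (level 1): E.
Following each consumer down to its lowest-level prey: E → A → I (levels 1 through 3).
All prey of I (A 2) are at level 2 or above, so I is at level 1 + 2 = 3.
Every consumer has at least one prey at level 2 or below, so none exceeds level 3.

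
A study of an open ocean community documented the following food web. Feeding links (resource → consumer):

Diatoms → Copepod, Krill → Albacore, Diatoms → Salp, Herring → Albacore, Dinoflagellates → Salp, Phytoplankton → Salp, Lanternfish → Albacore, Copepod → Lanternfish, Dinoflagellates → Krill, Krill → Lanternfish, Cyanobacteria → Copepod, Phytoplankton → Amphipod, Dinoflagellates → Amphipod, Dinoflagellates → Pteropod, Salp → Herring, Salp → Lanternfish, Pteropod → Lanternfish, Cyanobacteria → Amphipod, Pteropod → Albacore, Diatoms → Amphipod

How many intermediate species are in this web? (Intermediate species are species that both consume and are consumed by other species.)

Intermediate species (has both prey and predators): Copepod, Pteropod, Salp, Krill, Herring, Lanternfish.
Count: 6.

6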